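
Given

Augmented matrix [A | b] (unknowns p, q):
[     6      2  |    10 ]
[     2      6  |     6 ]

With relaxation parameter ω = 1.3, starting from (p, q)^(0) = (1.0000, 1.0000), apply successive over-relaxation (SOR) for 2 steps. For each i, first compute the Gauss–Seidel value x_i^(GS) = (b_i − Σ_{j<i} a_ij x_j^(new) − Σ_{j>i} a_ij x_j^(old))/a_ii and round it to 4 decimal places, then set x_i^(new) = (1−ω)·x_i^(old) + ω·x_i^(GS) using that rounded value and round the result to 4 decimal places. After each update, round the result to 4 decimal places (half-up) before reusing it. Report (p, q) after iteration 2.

Iteration 1:
  p: GS value = (10 - (2)·1.0000) / (6) = 1.3333;  p ← (1−ω)·1.0000 + ω·1.3333 = 1.4333
  q: GS value = (6 - (2)·1.4333) / (6) = 0.5222;  q ← (1−ω)·1.0000 + ω·0.5222 = 0.3789
Iteration 2:
  p: GS value = (10 - (2)·0.3789) / (6) = 1.5404;  p ← (1−ω)·1.4333 + ω·1.5404 = 1.5725
  q: GS value = (6 - (2)·1.5725) / (6) = 0.4758;  q ← (1−ω)·0.3789 + ω·0.4758 = 0.5049

(1.5725, 0.5049)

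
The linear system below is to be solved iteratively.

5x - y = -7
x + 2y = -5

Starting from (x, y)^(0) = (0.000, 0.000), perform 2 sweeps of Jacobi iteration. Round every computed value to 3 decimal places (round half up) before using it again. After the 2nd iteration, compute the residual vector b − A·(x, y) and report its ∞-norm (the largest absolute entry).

0.700

Iteration 1:
  x = (-7 - (-1)·0.000) / (5) = -1.400
  y = (-5 - (1)·0.000) / (2) = -2.500
Iteration 2:
  x = (-7 - (-1)·-2.500) / (5) = -1.900
  y = (-5 - (1)·-1.400) / (2) = -1.800
Residual b − A·x = (0.700, 0.500); ∞-norm = 0.700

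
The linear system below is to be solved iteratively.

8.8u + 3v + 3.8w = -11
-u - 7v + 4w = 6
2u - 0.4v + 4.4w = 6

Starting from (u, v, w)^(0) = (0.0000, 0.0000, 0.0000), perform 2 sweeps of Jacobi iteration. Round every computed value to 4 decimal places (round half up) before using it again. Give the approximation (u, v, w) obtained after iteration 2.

Iteration 1:
  u = (-11 - (3)·0.0000 - (3.8)·0.0000) / (8.8) = -1.2500
  v = (6 - (-1)·0.0000 - (4)·0.0000) / (-7) = -0.8571
  w = (6 - (2)·0.0000 - (-0.4)·0.0000) / (4.4) = 1.3636
Iteration 2:
  u = (-11 - (3)·-0.8571 - (3.8)·1.3636) / (8.8) = -1.5466
  v = (6 - (-1)·-1.2500 - (4)·1.3636) / (-7) = 0.1006
  w = (6 - (2)·-1.2500 - (-0.4)·-0.8571) / (4.4) = 1.8539

(-1.5466, 0.1006, 1.8539)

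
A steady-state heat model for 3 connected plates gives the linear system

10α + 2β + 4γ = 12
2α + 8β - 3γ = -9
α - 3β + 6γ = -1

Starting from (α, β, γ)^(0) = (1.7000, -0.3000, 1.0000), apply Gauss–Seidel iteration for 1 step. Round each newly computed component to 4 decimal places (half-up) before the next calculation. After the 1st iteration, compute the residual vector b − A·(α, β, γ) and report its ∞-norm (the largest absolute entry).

Iteration 1:
  α = (12 - (2)·-0.3000 - (4)·1.0000) / (10) = 0.8600
  β = (-9 - (2)·0.8600 - (-3)·1.0000) / (8) = -0.9650
  γ = (-1 - (1)·0.8600 - (-3)·-0.9650) / (6) = -0.7925
Residual b − A·x = (8.5000, -5.3775, 0.0000); ∞-norm = 8.5000

8.5000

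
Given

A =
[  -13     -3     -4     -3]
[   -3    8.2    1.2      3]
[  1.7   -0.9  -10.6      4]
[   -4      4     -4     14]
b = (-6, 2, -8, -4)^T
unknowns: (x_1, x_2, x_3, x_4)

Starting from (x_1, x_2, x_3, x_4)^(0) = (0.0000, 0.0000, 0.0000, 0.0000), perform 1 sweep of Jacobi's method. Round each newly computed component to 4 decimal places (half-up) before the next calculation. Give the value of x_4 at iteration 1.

-0.2857

Iteration 1:
  x_1 = (-6 - (-3)·0.0000 - (-4)·0.0000 - (-3)·0.0000) / (-13) = 0.4615
  x_2 = (2 - (-3)·0.0000 - (1.2)·0.0000 - (3)·0.0000) / (8.2) = 0.2439
  x_3 = (-8 - (1.7)·0.0000 - (-0.9)·0.0000 - (4)·0.0000) / (-10.6) = 0.7547
  x_4 = (-4 - (-4)·0.0000 - (4)·0.0000 - (-4)·0.0000) / (14) = -0.2857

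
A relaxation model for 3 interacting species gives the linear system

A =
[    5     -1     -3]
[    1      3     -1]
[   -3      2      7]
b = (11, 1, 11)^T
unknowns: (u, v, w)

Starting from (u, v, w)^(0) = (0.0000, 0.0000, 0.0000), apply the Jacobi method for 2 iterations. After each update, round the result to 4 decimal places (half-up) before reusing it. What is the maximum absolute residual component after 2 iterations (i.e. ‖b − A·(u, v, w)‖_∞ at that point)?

3.4472

Iteration 1:
  u = (11 - (-1)·0.0000 - (-3)·0.0000) / (5) = 2.2000
  v = (1 - (1)·0.0000 - (-1)·0.0000) / (3) = 0.3333
  w = (11 - (-3)·0.0000 - (2)·0.0000) / (7) = 1.5714
Iteration 2:
  u = (11 - (-1)·0.3333 - (-3)·1.5714) / (5) = 3.2095
  v = (1 - (1)·2.2000 - (-1)·1.5714) / (3) = 0.1238
  w = (11 - (-3)·2.2000 - (2)·0.3333) / (7) = 2.4191
Residual b − A·x = (2.3336, -0.1618, 3.4472); ∞-norm = 3.4472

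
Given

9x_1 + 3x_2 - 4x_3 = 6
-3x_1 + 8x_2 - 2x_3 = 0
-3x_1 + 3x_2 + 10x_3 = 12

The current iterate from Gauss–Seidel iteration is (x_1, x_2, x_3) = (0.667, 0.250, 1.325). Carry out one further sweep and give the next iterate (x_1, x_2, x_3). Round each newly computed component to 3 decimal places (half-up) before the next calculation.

(1.172, 0.771, 1.320)

One sweep:
  x_1 = (6 - (3)·0.250 - (-4)·1.325) / (9) = 1.172
  x_2 = (0 - (-3)·1.172 - (-2)·1.325) / (8) = 0.771
  x_3 = (12 - (-3)·1.172 - (3)·0.771) / (10) = 1.320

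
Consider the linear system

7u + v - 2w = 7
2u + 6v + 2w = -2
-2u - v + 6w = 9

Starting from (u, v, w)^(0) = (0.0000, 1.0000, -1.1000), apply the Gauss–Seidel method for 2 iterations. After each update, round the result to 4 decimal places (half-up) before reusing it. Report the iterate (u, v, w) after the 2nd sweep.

Iteration 1:
  u = (7 - (1)·1.0000 - (-2)·-1.1000) / (7) = 0.5429
  v = (-2 - (2)·0.5429 - (2)·-1.1000) / (6) = -0.1476
  w = (9 - (-2)·0.5429 - (-1)·-0.1476) / (6) = 1.6564
Iteration 2:
  u = (7 - (1)·-0.1476 - (-2)·1.6564) / (7) = 1.4943
  v = (-2 - (2)·1.4943 - (2)·1.6564) / (6) = -1.3836
  w = (9 - (-2)·1.4943 - (-1)·-1.3836) / (6) = 1.7675

(1.4943, -1.3836, 1.7675)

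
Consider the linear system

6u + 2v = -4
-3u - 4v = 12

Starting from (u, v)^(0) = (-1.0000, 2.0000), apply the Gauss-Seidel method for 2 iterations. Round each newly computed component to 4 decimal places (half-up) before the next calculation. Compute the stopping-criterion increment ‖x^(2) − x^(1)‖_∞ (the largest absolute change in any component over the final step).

Iteration 1:
  u = (-4 - (2)·2.0000) / (6) = -1.3333
  v = (12 - (-3)·-1.3333) / (-4) = -2.0000
Iteration 2:
  u = (-4 - (2)·-2.0000) / (6) = 0.0000
  v = (12 - (-3)·0.0000) / (-4) = -3.0000
Change: (1.3333, -1.0000) → max |·| = 1.3333

1.3333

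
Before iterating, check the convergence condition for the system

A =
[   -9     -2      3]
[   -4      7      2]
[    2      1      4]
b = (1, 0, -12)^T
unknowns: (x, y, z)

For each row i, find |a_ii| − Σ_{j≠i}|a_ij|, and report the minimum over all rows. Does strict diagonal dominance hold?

1

row 1: |-9| − (2+3) = 4
row 2: |7| − (4+2) = 1
row 3: |4| − (2+1) = 1
minimum over rows = 1 → strictly diagonally dominant (convergence guaranteed)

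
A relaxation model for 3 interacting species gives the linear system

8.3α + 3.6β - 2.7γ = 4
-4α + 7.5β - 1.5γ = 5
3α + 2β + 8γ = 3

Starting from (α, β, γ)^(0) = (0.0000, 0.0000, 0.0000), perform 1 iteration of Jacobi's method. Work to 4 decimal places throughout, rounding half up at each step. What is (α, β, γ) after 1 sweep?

(0.4819, 0.6667, 0.3750)

Iteration 1:
  α = (4 - (3.6)·0.0000 - (-2.7)·0.0000) / (8.3) = 0.4819
  β = (5 - (-4)·0.0000 - (-1.5)·0.0000) / (7.5) = 0.6667
  γ = (3 - (3)·0.0000 - (2)·0.0000) / (8) = 0.3750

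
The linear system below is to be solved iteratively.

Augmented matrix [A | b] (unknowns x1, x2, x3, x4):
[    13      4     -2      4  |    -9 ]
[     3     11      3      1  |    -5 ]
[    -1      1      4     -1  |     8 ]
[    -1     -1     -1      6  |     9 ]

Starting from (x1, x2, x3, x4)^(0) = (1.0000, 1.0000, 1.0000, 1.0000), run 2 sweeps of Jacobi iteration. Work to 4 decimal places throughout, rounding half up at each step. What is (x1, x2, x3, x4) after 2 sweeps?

Iteration 1:
  x1 = (-9 - (4)·1.0000 - (-2)·1.0000 - (4)·1.0000) / (13) = -1.1538
  x2 = (-5 - (3)·1.0000 - (3)·1.0000 - (1)·1.0000) / (11) = -1.0909
  x3 = (8 - (-1)·1.0000 - (1)·1.0000 - (-1)·1.0000) / (4) = 2.2500
  x4 = (9 - (-1)·1.0000 - (-1)·1.0000 - (-1)·1.0000) / (6) = 2.0000
Iteration 2:
  x1 = (-9 - (4)·-1.0909 - (-2)·2.2500 - (4)·2.0000) / (13) = -0.6259
  x2 = (-5 - (3)·-1.1538 - (3)·2.2500 - (1)·2.0000) / (11) = -0.9353
  x3 = (8 - (-1)·-1.1538 - (1)·-1.0909 - (-1)·2.0000) / (4) = 2.4843
  x4 = (9 - (-1)·-1.1538 - (-1)·-1.0909 - (-1)·2.2500) / (6) = 1.5009

(-0.6259, -0.9353, 2.4843, 1.5009)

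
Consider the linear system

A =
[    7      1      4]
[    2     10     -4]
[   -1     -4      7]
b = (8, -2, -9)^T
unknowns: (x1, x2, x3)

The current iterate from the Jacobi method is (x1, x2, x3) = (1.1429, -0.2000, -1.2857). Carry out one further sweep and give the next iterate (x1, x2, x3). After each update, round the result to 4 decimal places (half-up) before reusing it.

One sweep:
  x1 = (8 - (1)·-0.2000 - (4)·-1.2857) / (7) = 1.9061
  x2 = (-2 - (2)·1.1429 - (-4)·-1.2857) / (10) = -0.9429
  x3 = (-9 - (-1)·1.1429 - (-4)·-0.2000) / (7) = -1.2367

(1.9061, -0.9429, -1.2367)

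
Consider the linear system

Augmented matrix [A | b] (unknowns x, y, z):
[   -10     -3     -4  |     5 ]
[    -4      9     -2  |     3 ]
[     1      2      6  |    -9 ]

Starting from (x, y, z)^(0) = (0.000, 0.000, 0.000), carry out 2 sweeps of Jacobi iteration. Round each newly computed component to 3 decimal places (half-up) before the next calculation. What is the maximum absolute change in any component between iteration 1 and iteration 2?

0.555

Iteration 1:
  x = (5 - (-3)·0.000 - (-4)·0.000) / (-10) = -0.500
  y = (3 - (-4)·0.000 - (-2)·0.000) / (9) = 0.333
  z = (-9 - (1)·0.000 - (2)·0.000) / (6) = -1.500
Iteration 2:
  x = (5 - (-3)·0.333 - (-4)·-1.500) / (-10) = 0.000
  y = (3 - (-4)·-0.500 - (-2)·-1.500) / (9) = -0.222
  z = (-9 - (1)·-0.500 - (2)·0.333) / (6) = -1.528
Change: (0.500, -0.555, -0.028) → max |·| = 0.555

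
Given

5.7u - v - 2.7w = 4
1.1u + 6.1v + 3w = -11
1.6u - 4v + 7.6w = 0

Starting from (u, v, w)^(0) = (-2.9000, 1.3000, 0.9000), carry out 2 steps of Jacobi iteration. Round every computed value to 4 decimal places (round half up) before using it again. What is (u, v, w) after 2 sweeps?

Iteration 1:
  u = (4 - (-1)·1.3000 - (-2.7)·0.9000) / (5.7) = 1.3561
  v = (-11 - (1.1)·-2.9000 - (3)·0.9000) / (6.1) = -1.7230
  w = (0 - (1.6)·-2.9000 - (-4)·1.3000) / (7.6) = 1.2947
Iteration 2:
  u = (4 - (-1)·-1.7230 - (-2.7)·1.2947) / (5.7) = 1.0128
  v = (-11 - (1.1)·1.3561 - (3)·1.2947) / (6.1) = -2.6846
  w = (0 - (1.6)·1.3561 - (-4)·-1.7230) / (7.6) = -1.1923

(1.0128, -2.6846, -1.1923)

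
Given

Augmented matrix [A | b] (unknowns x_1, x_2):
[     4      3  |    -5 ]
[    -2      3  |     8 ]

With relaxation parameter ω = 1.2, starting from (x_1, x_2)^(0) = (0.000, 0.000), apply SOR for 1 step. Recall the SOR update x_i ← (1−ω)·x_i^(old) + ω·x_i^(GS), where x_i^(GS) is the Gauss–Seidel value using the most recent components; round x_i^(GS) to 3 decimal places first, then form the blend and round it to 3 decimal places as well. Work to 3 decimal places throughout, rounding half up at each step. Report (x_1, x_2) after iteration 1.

(-1.500, 2.000)

Iteration 1:
  x_1: GS value = (-5 - (3)·0.000) / (4) = -1.250;  x_1 ← (1−ω)·0.000 + ω·-1.250 = -1.500
  x_2: GS value = (8 - (-2)·-1.500) / (3) = 1.667;  x_2 ← (1−ω)·0.000 + ω·1.667 = 2.000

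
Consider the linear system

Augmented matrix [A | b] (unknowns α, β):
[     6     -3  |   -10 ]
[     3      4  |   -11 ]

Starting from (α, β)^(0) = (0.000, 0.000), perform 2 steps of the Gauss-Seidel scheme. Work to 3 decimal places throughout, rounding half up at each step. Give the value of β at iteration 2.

-0.937

Iteration 1:
  α = (-10 - (-3)·0.000) / (6) = -1.667
  β = (-11 - (3)·-1.667) / (4) = -1.500
Iteration 2:
  α = (-10 - (-3)·-1.500) / (6) = -2.417
  β = (-11 - (3)·-2.417) / (4) = -0.937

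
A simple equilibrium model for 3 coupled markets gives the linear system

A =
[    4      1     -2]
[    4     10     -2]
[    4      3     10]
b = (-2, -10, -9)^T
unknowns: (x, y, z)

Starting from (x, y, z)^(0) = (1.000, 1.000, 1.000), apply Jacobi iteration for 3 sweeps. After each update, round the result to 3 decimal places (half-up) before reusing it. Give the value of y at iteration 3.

Iteration 1:
  x = (-2 - (1)·1.000 - (-2)·1.000) / (4) = -0.250
  y = (-10 - (4)·1.000 - (-2)·1.000) / (10) = -1.200
  z = (-9 - (4)·1.000 - (3)·1.000) / (10) = -1.600
Iteration 2:
  x = (-2 - (1)·-1.200 - (-2)·-1.600) / (4) = -1.000
  y = (-10 - (4)·-0.250 - (-2)·-1.600) / (10) = -1.220
  z = (-9 - (4)·-0.250 - (3)·-1.200) / (10) = -0.440
Iteration 3:
  x = (-2 - (1)·-1.220 - (-2)·-0.440) / (4) = -0.415
  y = (-10 - (4)·-1.000 - (-2)·-0.440) / (10) = -0.688
  z = (-9 - (4)·-1.000 - (3)·-1.220) / (10) = -0.134

-0.688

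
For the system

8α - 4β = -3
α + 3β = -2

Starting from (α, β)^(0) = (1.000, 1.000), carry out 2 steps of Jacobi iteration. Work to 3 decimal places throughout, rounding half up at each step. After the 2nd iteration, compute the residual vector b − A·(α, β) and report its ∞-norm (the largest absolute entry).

Iteration 1:
  α = (-3 - (-4)·1.000) / (8) = 0.125
  β = (-2 - (1)·1.000) / (3) = -1.000
Iteration 2:
  α = (-3 - (-4)·-1.000) / (8) = -0.875
  β = (-2 - (1)·0.125) / (3) = -0.708
Residual b − A·x = (1.168, 0.999); ∞-norm = 1.168

1.168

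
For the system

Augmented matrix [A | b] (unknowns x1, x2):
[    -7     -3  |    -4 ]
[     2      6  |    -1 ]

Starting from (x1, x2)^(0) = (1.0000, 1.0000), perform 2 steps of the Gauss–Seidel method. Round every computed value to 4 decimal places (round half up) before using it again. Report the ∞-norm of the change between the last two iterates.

Iteration 1:
  x1 = (-4 - (-3)·1.0000) / (-7) = 0.1429
  x2 = (-1 - (2)·0.1429) / (6) = -0.2143
Iteration 2:
  x1 = (-4 - (-3)·-0.2143) / (-7) = 0.6633
  x2 = (-1 - (2)·0.6633) / (6) = -0.3878
Change: (0.5204, -0.1735) → max |·| = 0.5204

0.5204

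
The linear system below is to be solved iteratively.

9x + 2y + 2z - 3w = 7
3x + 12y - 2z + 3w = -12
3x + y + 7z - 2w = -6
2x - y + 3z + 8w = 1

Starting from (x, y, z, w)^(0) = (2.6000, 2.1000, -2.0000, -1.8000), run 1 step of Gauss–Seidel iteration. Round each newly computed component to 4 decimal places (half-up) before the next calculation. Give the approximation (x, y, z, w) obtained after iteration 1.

(0.1556, -0.9222, -1.3064, 0.4607)

Iteration 1:
  x = (7 - (2)·2.1000 - (2)·-2.0000 - (-3)·-1.8000) / (9) = 0.1556
  y = (-12 - (3)·0.1556 - (-2)·-2.0000 - (3)·-1.8000) / (12) = -0.9222
  z = (-6 - (3)·0.1556 - (1)·-0.9222 - (-2)·-1.8000) / (7) = -1.3064
  w = (1 - (2)·0.1556 - (-1)·-0.9222 - (3)·-1.3064) / (8) = 0.4607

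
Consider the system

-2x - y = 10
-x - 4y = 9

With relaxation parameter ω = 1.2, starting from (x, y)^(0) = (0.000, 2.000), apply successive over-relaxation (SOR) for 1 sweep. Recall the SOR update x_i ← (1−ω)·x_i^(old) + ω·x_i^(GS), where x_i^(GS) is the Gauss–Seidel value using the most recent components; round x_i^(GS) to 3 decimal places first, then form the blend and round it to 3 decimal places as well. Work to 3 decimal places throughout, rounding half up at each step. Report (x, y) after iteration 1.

Iteration 1:
  x: GS value = (10 - (-1)·2.000) / (-2) = -6.000;  x ← (1−ω)·0.000 + ω·-6.000 = -7.200
  y: GS value = (9 - (-1)·-7.200) / (-4) = -0.450;  y ← (1−ω)·2.000 + ω·-0.450 = -0.940

(-7.200, -0.940)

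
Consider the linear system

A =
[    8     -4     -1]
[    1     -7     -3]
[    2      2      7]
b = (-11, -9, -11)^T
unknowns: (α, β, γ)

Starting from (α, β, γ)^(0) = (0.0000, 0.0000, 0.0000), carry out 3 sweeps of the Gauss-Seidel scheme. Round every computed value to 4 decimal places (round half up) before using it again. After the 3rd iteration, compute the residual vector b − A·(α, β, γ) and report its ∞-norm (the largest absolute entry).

Iteration 1:
  α = (-11 - (-4)·0.0000 - (-1)·0.0000) / (8) = -1.3750
  β = (-9 - (1)·-1.3750 - (-3)·0.0000) / (-7) = 1.0893
  γ = (-11 - (2)·-1.3750 - (2)·1.0893) / (7) = -1.4898
Iteration 2:
  α = (-11 - (-4)·1.0893 - (-1)·-1.4898) / (8) = -1.0166
  β = (-9 - (1)·-1.0166 - (-3)·-1.4898) / (-7) = 1.7790
  γ = (-11 - (2)·-1.0166 - (2)·1.7790) / (7) = -1.7893
Iteration 3:
  α = (-11 - (-4)·1.7790 - (-1)·-1.7893) / (8) = -0.7092
  β = (-9 - (1)·-0.7092 - (-3)·-1.7893) / (-7) = 1.9512
  γ = (-11 - (2)·-0.7092 - (2)·1.9512) / (7) = -1.9263
Residual b − A·x = (0.5521, -0.4113, 0.0001); ∞-norm = 0.5521

0.5521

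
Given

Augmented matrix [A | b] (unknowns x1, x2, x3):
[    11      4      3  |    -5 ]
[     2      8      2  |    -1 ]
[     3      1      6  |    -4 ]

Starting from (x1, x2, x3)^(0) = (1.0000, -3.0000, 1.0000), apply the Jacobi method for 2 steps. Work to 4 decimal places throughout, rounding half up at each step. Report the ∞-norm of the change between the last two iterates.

0.5758

Iteration 1:
  x1 = (-5 - (4)·-3.0000 - (3)·1.0000) / (11) = 0.3636
  x2 = (-1 - (2)·1.0000 - (2)·1.0000) / (8) = -0.6250
  x3 = (-4 - (3)·1.0000 - (1)·-3.0000) / (6) = -0.6667
Iteration 2:
  x1 = (-5 - (4)·-0.6250 - (3)·-0.6667) / (11) = -0.0454
  x2 = (-1 - (2)·0.3636 - (2)·-0.6667) / (8) = -0.0492
  x3 = (-4 - (3)·0.3636 - (1)·-0.6250) / (6) = -0.7443
Change: (-0.4090, 0.5758, -0.0776) → max |·| = 0.5758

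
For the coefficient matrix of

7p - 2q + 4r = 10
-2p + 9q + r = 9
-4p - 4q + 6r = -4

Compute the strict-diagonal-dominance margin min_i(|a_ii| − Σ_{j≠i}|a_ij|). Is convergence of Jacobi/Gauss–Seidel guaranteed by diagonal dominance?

row 1: |7| − (2+4) = 1
row 2: |9| − (2+1) = 6
row 3: |6| − (4+4) = -2
minimum over rows = -2 → not strictly diagonally dominant

-2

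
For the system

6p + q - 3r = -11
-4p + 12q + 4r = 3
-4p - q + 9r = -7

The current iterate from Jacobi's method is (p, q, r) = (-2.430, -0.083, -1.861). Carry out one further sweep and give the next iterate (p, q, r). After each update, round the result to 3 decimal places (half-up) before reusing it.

One sweep:
  p = (-11 - (1)·-0.083 - (-3)·-1.861) / (6) = -2.750
  q = (3 - (-4)·-2.430 - (4)·-1.861) / (12) = 0.060
  r = (-7 - (-4)·-2.430 - (-1)·-0.083) / (9) = -1.867

(-2.750, 0.060, -1.867)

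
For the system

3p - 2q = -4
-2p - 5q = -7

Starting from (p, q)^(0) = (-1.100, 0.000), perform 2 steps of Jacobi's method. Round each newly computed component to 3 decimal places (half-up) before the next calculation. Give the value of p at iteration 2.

-0.107

Iteration 1:
  p = (-4 - (-2)·0.000) / (3) = -1.333
  q = (-7 - (-2)·-1.100) / (-5) = 1.840
Iteration 2:
  p = (-4 - (-2)·1.840) / (3) = -0.107
  q = (-7 - (-2)·-1.333) / (-5) = 1.933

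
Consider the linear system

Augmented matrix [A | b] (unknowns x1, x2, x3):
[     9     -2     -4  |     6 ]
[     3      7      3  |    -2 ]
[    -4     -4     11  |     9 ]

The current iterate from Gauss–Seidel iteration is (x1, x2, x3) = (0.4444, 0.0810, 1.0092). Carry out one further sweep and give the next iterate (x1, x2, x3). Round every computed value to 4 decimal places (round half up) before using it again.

One sweep:
  x1 = (6 - (-2)·0.0810 - (-4)·1.0092) / (9) = 1.1332
  x2 = (-2 - (3)·1.1332 - (3)·1.0092) / (7) = -1.2039
  x3 = (9 - (-4)·1.1332 - (-4)·-1.2039) / (11) = 0.7925

(1.1332, -1.2039, 0.7925)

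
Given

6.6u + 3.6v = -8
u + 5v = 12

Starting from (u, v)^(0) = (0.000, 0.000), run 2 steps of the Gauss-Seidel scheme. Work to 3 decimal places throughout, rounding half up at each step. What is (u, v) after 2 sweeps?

Iteration 1:
  u = (-8 - (3.6)·0.000) / (6.6) = -1.212
  v = (12 - (1)·-1.212) / (5) = 2.642
Iteration 2:
  u = (-8 - (3.6)·2.642) / (6.6) = -2.653
  v = (12 - (1)·-2.653) / (5) = 2.931

(-2.653, 2.931)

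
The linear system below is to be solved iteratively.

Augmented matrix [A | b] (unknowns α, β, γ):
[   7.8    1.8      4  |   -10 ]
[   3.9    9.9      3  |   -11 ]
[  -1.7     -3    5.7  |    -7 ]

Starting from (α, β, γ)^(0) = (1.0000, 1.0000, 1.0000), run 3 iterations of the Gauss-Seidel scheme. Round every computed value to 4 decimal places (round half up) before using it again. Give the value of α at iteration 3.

Iteration 1:
  α = (-10 - (1.8)·1.0000 - (4)·1.0000) / (7.8) = -2.0256
  β = (-11 - (3.9)·-2.0256 - (3)·1.0000) / (9.9) = -0.6162
  γ = (-7 - (-1.7)·-2.0256 - (-3)·-0.6162) / (5.7) = -2.1565
Iteration 2:
  α = (-10 - (1.8)·-0.6162 - (4)·-2.1565) / (7.8) = -0.0340
  β = (-11 - (3.9)·-0.0340 - (3)·-2.1565) / (9.9) = -0.4442
  γ = (-7 - (-1.7)·-0.0340 - (-3)·-0.4442) / (5.7) = -1.4720
Iteration 3:
  α = (-10 - (1.8)·-0.4442 - (4)·-1.4720) / (7.8) = -0.4247
  β = (-11 - (3.9)·-0.4247 - (3)·-1.4720) / (9.9) = -0.4977
  γ = (-7 - (-1.7)·-0.4247 - (-3)·-0.4977) / (5.7) = -1.6167

-0.4247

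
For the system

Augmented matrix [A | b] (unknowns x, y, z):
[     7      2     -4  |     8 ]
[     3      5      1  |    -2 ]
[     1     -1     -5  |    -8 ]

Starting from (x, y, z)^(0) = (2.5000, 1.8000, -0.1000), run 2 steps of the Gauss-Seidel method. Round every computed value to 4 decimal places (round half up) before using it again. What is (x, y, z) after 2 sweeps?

Iteration 1:
  x = (8 - (2)·1.8000 - (-4)·-0.1000) / (7) = 0.5714
  y = (-2 - (3)·0.5714 - (1)·-0.1000) / (5) = -0.7228
  z = (-8 - (1)·0.5714 - (-1)·-0.7228) / (-5) = 1.8588
Iteration 2:
  x = (8 - (2)·-0.7228 - (-4)·1.8588) / (7) = 2.4115
  y = (-2 - (3)·2.4115 - (1)·1.8588) / (5) = -2.2187
  z = (-8 - (1)·2.4115 - (-1)·-2.2187) / (-5) = 2.5260

(2.4115, -2.2187, 2.5260)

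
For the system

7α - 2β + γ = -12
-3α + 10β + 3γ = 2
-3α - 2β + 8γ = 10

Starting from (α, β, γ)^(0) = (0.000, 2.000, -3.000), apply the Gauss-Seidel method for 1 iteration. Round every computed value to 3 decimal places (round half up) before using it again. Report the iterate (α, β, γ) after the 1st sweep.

(-0.714, 0.886, 1.204)

Iteration 1:
  α = (-12 - (-2)·2.000 - (1)·-3.000) / (7) = -0.714
  β = (2 - (-3)·-0.714 - (3)·-3.000) / (10) = 0.886
  γ = (10 - (-3)·-0.714 - (-2)·0.886) / (8) = 1.204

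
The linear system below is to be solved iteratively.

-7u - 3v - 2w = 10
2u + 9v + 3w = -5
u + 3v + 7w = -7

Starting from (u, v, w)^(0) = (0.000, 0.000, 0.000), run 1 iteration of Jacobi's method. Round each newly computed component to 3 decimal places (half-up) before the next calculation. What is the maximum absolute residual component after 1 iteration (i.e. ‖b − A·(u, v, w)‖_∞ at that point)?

Iteration 1:
  u = (10 - (-3)·0.000 - (-2)·0.000) / (-7) = -1.429
  v = (-5 - (2)·0.000 - (3)·0.000) / (9) = -0.556
  w = (-7 - (1)·0.000 - (3)·0.000) / (7) = -1.000
Residual b − A·x = (-3.671, 5.862, 3.097); ∞-norm = 5.862

5.862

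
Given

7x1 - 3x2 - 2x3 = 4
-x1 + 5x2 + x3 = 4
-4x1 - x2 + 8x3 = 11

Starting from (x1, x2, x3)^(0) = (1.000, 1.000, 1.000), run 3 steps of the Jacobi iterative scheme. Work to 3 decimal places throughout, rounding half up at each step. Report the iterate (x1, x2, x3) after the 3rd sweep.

(1.458, 0.674, 2.200)

Iteration 1:
  x1 = (4 - (-3)·1.000 - (-2)·1.000) / (7) = 1.286
  x2 = (4 - (-1)·1.000 - (1)·1.000) / (5) = 0.800
  x3 = (11 - (-4)·1.000 - (-1)·1.000) / (8) = 2.000
Iteration 2:
  x1 = (4 - (-3)·0.800 - (-2)·2.000) / (7) = 1.486
  x2 = (4 - (-1)·1.286 - (1)·2.000) / (5) = 0.657
  x3 = (11 - (-4)·1.286 - (-1)·0.800) / (8) = 2.118
Iteration 3:
  x1 = (4 - (-3)·0.657 - (-2)·2.118) / (7) = 1.458
  x2 = (4 - (-1)·1.486 - (1)·2.118) / (5) = 0.674
  x3 = (11 - (-4)·1.486 - (-1)·0.657) / (8) = 2.200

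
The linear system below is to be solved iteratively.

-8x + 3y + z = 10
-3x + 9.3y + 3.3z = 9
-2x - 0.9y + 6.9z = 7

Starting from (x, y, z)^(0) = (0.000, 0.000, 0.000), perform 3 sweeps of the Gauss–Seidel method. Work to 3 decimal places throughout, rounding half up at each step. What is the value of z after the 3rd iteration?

0.772

Iteration 1:
  x = (10 - (3)·0.000 - (1)·0.000) / (-8) = -1.250
  y = (9 - (-3)·-1.250 - (3.3)·0.000) / (9.3) = 0.565
  z = (7 - (-2)·-1.250 - (-0.9)·0.565) / (6.9) = 0.726
Iteration 2:
  x = (10 - (3)·0.565 - (1)·0.726) / (-8) = -0.947
  y = (9 - (-3)·-0.947 - (3.3)·0.726) / (9.3) = 0.405
  z = (7 - (-2)·-0.947 - (-0.9)·0.405) / (6.9) = 0.793
Iteration 3:
  x = (10 - (3)·0.405 - (1)·0.793) / (-8) = -0.999
  y = (9 - (-3)·-0.999 - (3.3)·0.793) / (9.3) = 0.364
  z = (7 - (-2)·-0.999 - (-0.9)·0.364) / (6.9) = 0.772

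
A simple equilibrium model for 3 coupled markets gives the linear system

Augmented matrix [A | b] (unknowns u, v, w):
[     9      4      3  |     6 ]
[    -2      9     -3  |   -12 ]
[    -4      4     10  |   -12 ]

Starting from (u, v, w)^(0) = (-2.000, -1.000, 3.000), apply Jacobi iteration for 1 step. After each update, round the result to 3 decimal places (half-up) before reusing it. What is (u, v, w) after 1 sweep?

(0.111, -0.778, -1.600)

Iteration 1:
  u = (6 - (4)·-1.000 - (3)·3.000) / (9) = 0.111
  v = (-12 - (-2)·-2.000 - (-3)·3.000) / (9) = -0.778
  w = (-12 - (-4)·-2.000 - (4)·-1.000) / (10) = -1.600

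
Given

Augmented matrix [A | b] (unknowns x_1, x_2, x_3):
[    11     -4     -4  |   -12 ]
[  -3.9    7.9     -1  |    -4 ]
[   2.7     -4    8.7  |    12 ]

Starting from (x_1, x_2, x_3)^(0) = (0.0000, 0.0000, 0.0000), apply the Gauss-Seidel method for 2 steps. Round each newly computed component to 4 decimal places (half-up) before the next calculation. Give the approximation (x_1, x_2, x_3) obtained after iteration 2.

(-1.0209, -0.8537, 1.3036)

Iteration 1:
  x_1 = (-12 - (-4)·0.0000 - (-4)·0.0000) / (11) = -1.0909
  x_2 = (-4 - (-3.9)·-1.0909 - (-1)·0.0000) / (7.9) = -1.0449
  x_3 = (12 - (2.7)·-1.0909 - (-4)·-1.0449) / (8.7) = 1.2375
Iteration 2:
  x_1 = (-12 - (-4)·-1.0449 - (-4)·1.2375) / (11) = -1.0209
  x_2 = (-4 - (-3.9)·-1.0209 - (-1)·1.2375) / (7.9) = -0.8537
  x_3 = (12 - (2.7)·-1.0209 - (-4)·-0.8537) / (8.7) = 1.3036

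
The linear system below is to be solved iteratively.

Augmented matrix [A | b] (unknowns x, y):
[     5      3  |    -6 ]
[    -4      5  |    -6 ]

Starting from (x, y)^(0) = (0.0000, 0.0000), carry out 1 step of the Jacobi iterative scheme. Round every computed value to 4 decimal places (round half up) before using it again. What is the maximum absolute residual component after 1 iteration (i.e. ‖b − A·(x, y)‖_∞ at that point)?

Iteration 1:
  x = (-6 - (3)·0.0000) / (5) = -1.2000
  y = (-6 - (-4)·0.0000) / (5) = -1.2000
Residual b − A·x = (3.6000, -4.8000); ∞-norm = 4.8000

4.8000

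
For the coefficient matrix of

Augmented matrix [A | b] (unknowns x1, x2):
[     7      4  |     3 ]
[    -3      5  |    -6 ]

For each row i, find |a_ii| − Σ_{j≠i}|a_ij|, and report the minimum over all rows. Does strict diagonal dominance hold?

2

row 1: |7| − (4) = 3
row 2: |5| − (3) = 2
minimum over rows = 2 → strictly diagonally dominant (convergence guaranteed)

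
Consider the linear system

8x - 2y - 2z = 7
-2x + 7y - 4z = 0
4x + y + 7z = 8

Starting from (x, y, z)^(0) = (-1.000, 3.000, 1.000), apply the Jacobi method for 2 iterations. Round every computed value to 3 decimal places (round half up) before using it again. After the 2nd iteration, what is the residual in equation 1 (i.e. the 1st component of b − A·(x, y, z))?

Iteration 1:
  x = (7 - (-2)·3.000 - (-2)·1.000) / (8) = 1.875
  y = (0 - (-2)·-1.000 - (-4)·1.000) / (7) = 0.286
  z = (8 - (4)·-1.000 - (1)·3.000) / (7) = 1.286
Iteration 2:
  x = (7 - (-2)·0.286 - (-2)·1.286) / (8) = 1.268
  y = (0 - (-2)·1.875 - (-4)·1.286) / (7) = 1.271
  z = (8 - (4)·1.875 - (1)·0.286) / (7) = 0.031
Residual b − A·x = (-0.540, -6.237, 1.440)

-0.540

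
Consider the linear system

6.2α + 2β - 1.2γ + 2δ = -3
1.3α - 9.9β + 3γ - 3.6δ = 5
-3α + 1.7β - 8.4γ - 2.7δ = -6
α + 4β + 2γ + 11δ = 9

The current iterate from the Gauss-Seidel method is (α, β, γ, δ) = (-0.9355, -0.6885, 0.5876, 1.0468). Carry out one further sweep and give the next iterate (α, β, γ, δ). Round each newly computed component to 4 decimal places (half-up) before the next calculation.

One sweep:
  α = (-3 - (2)·-0.6885 - (-1.2)·0.5876 - (2)·1.0468) / (6.2) = -0.4857
  β = (5 - (1.3)·-0.4857 - (3)·0.5876 - (-3.6)·1.0468) / (-9.9) = -0.7714
  γ = (-6 - (-3)·-0.4857 - (1.7)·-0.7714 - (-2.7)·1.0468) / (-8.4) = 0.3952
  δ = (9 - (1)·-0.4857 - (4)·-0.7714 - (2)·0.3952) / (11) = 1.0710

(-0.4857, -0.7714, 0.3952, 1.0710)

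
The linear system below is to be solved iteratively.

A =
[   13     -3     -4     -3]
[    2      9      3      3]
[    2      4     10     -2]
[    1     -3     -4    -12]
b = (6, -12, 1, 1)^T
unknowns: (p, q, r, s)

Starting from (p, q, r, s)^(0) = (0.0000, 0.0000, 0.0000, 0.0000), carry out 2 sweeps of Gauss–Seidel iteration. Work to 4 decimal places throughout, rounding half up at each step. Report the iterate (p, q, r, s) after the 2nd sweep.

(0.3370, -1.6423, 0.7135, 0.1175)

Iteration 1:
  p = (6 - (-3)·0.0000 - (-4)·0.0000 - (-3)·0.0000) / (13) = 0.4615
  q = (-12 - (2)·0.4615 - (3)·0.0000 - (3)·0.0000) / (9) = -1.4359
  r = (1 - (2)·0.4615 - (4)·-1.4359 - (-2)·0.0000) / (10) = 0.5821
  s = (1 - (1)·0.4615 - (-3)·-1.4359 - (-4)·0.5821) / (-12) = 0.1201
Iteration 2:
  p = (6 - (-3)·-1.4359 - (-4)·0.5821 - (-3)·0.1201) / (13) = 0.3370
  q = (-12 - (2)·0.3370 - (3)·0.5821 - (3)·0.1201) / (9) = -1.6423
  r = (1 - (2)·0.3370 - (4)·-1.6423 - (-2)·0.1201) / (10) = 0.7135
  s = (1 - (1)·0.3370 - (-3)·-1.6423 - (-4)·0.7135) / (-12) = 0.1175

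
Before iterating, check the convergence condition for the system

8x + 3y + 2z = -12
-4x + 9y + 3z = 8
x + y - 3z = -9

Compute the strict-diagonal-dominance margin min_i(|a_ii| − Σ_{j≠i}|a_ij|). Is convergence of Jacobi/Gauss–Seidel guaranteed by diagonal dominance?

1

row 1: |8| − (3+2) = 3
row 2: |9| − (4+3) = 2
row 3: |-3| − (1+1) = 1
minimum over rows = 1 → strictly diagonally dominant (convergence guaranteed)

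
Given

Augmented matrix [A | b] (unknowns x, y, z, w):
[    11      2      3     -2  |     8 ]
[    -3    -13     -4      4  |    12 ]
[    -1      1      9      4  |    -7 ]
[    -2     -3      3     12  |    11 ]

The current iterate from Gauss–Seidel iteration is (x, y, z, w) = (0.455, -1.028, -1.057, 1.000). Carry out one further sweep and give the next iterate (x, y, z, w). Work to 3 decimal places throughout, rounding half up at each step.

(1.384, -0.610, -1.001, 1.245)

One sweep:
  x = (8 - (2)·-1.028 - (3)·-1.057 - (-2)·1.000) / (11) = 1.384
  y = (12 - (-3)·1.384 - (-4)·-1.057 - (4)·1.000) / (-13) = -0.610
  z = (-7 - (-1)·1.384 - (1)·-0.610 - (4)·1.000) / (9) = -1.001
  w = (11 - (-2)·1.384 - (-3)·-0.610 - (3)·-1.001) / (12) = 1.245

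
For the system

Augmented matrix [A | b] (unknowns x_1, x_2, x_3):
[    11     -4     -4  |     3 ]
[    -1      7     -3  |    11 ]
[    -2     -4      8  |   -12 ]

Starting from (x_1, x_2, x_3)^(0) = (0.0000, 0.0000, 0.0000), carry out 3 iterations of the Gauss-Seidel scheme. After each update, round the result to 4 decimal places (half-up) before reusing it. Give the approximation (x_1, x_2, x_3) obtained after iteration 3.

Iteration 1:
  x_1 = (3 - (-4)·0.0000 - (-4)·0.0000) / (11) = 0.2727
  x_2 = (11 - (-1)·0.2727 - (-3)·0.0000) / (7) = 1.6104
  x_3 = (-12 - (-2)·0.2727 - (-4)·1.6104) / (8) = -0.6266
Iteration 2:
  x_1 = (3 - (-4)·1.6104 - (-4)·-0.6266) / (11) = 0.6305
  x_2 = (11 - (-1)·0.6305 - (-3)·-0.6266) / (7) = 1.3930
  x_3 = (-12 - (-2)·0.6305 - (-4)·1.3930) / (8) = -0.6459
Iteration 3:
  x_1 = (3 - (-4)·1.3930 - (-4)·-0.6459) / (11) = 0.5444
  x_2 = (11 - (-1)·0.5444 - (-3)·-0.6459) / (7) = 1.3724
  x_3 = (-12 - (-2)·0.5444 - (-4)·1.3724) / (8) = -0.6777

(0.5444, 1.3724, -0.6777)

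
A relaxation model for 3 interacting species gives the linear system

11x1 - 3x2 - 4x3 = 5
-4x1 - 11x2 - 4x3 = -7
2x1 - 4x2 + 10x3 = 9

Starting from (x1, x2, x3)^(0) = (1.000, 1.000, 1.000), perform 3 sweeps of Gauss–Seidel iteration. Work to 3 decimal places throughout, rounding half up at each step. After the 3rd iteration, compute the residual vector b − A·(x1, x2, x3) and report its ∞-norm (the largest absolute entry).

Iteration 1:
  x1 = (5 - (-3)·1.000 - (-4)·1.000) / (11) = 1.091
  x2 = (-7 - (-4)·1.091 - (-4)·1.000) / (-11) = -0.124
  x3 = (9 - (2)·1.091 - (-4)·-0.124) / (10) = 0.632
Iteration 2:
  x1 = (5 - (-3)·-0.124 - (-4)·0.632) / (11) = 0.651
  x2 = (-7 - (-4)·0.651 - (-4)·0.632) / (-11) = 0.170
  x3 = (9 - (2)·0.651 - (-4)·0.170) / (10) = 0.838
Iteration 3:
  x1 = (5 - (-3)·0.170 - (-4)·0.838) / (11) = 0.806
  x2 = (-7 - (-4)·0.806 - (-4)·0.838) / (-11) = 0.039
  x3 = (9 - (2)·0.806 - (-4)·0.039) / (10) = 0.754
Residual b − A·x = (-0.733, -0.331, 0.004); ∞-norm = 0.733

0.733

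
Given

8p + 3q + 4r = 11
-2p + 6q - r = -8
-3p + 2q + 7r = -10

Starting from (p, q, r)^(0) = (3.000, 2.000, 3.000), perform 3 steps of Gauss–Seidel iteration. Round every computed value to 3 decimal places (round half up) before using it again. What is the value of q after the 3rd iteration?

Iteration 1:
  p = (11 - (3)·2.000 - (4)·3.000) / (8) = -0.875
  q = (-8 - (-2)·-0.875 - (-1)·3.000) / (6) = -1.125
  r = (-10 - (-3)·-0.875 - (2)·-1.125) / (7) = -1.482
Iteration 2:
  p = (11 - (3)·-1.125 - (4)·-1.482) / (8) = 2.538
  q = (-8 - (-2)·2.538 - (-1)·-1.482) / (6) = -0.734
  r = (-10 - (-3)·2.538 - (2)·-0.734) / (7) = -0.131
Iteration 3:
  p = (11 - (3)·-0.734 - (4)·-0.131) / (8) = 1.716
  q = (-8 - (-2)·1.716 - (-1)·-0.131) / (6) = -0.783
  r = (-10 - (-3)·1.716 - (2)·-0.783) / (7) = -0.469

-0.783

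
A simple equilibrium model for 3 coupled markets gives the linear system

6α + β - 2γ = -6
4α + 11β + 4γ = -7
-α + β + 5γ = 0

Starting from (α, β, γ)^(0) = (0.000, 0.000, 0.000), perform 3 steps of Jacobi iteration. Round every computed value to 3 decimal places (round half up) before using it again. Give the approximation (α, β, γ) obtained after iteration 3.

(-0.979, -0.285, -0.124)

Iteration 1:
  α = (-6 - (1)·0.000 - (-2)·0.000) / (6) = -1.000
  β = (-7 - (4)·0.000 - (4)·0.000) / (11) = -0.636
  γ = (0 - (-1)·0.000 - (1)·0.000) / (5) = 0.000
Iteration 2:
  α = (-6 - (1)·-0.636 - (-2)·0.000) / (6) = -0.894
  β = (-7 - (4)·-1.000 - (4)·0.000) / (11) = -0.273
  γ = (0 - (-1)·-1.000 - (1)·-0.636) / (5) = -0.073
Iteration 3:
  α = (-6 - (1)·-0.273 - (-2)·-0.073) / (6) = -0.979
  β = (-7 - (4)·-0.894 - (4)·-0.073) / (11) = -0.285
  γ = (0 - (-1)·-0.894 - (1)·-0.273) / (5) = -0.124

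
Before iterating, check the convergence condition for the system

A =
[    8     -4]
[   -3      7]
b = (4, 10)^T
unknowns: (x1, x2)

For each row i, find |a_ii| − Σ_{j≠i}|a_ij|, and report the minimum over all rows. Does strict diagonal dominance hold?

row 1: |8| − (4) = 4
row 2: |7| − (3) = 4
minimum over rows = 4 → strictly diagonally dominant (convergence guaranteed)

4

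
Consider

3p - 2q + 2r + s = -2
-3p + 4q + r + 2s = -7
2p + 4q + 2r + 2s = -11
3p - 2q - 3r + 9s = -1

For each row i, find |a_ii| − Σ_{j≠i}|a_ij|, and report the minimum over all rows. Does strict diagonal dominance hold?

-6

row 1: |3| − (2+2+1) = -2
row 2: |4| − (3+1+2) = -2
row 3: |2| − (2+4+2) = -6
row 4: |9| − (3+2+3) = 1
minimum over rows = -6 → not strictly diagonally dominant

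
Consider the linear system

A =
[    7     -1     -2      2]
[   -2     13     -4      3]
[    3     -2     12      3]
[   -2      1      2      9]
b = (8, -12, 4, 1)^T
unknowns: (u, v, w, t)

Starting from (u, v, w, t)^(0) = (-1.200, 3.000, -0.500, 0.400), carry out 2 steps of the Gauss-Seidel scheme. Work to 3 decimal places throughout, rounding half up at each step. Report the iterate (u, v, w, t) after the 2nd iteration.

Iteration 1:
  u = (8 - (-1)·3.000 - (-2)·-0.500 - (2)·0.400) / (7) = 1.314
  v = (-12 - (-2)·1.314 - (-4)·-0.500 - (3)·0.400) / (13) = -0.967
  w = (4 - (3)·1.314 - (-2)·-0.967 - (3)·0.400) / (12) = -0.256
  t = (1 - (-2)·1.314 - (1)·-0.967 - (2)·-0.256) / (9) = 0.567
Iteration 2:
  u = (8 - (-1)·-0.967 - (-2)·-0.256 - (2)·0.567) / (7) = 0.770
  v = (-12 - (-2)·0.770 - (-4)·-0.256 - (3)·0.567) / (13) = -1.014
  w = (4 - (3)·0.770 - (-2)·-1.014 - (3)·0.567) / (12) = -0.170
  t = (1 - (-2)·0.770 - (1)·-1.014 - (2)·-0.170) / (9) = 0.433

(0.770, -1.014, -0.170, 0.433)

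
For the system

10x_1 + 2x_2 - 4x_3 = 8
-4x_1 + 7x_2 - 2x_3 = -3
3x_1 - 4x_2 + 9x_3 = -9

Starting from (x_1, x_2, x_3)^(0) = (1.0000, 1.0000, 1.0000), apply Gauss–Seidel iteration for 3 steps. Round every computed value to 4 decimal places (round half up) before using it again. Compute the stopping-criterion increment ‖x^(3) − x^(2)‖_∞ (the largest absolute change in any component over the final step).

0.1220

Iteration 1:
  x_1 = (8 - (2)·1.0000 - (-4)·1.0000) / (10) = 1.0000
  x_2 = (-3 - (-4)·1.0000 - (-2)·1.0000) / (7) = 0.4286
  x_3 = (-9 - (3)·1.0000 - (-4)·0.4286) / (9) = -1.1428
Iteration 2:
  x_1 = (8 - (2)·0.4286 - (-4)·-1.1428) / (10) = 0.2572
  x_2 = (-3 - (-4)·0.2572 - (-2)·-1.1428) / (7) = -0.6081
  x_3 = (-9 - (3)·0.2572 - (-4)·-0.6081) / (9) = -1.3560
Iteration 3:
  x_1 = (8 - (2)·-0.6081 - (-4)·-1.3560) / (10) = 0.3792
  x_2 = (-3 - (-4)·0.3792 - (-2)·-1.3560) / (7) = -0.5993
  x_3 = (-9 - (3)·0.3792 - (-4)·-0.5993) / (9) = -1.3928
Change: (0.1220, 0.0088, -0.0368) → max |·| = 0.1220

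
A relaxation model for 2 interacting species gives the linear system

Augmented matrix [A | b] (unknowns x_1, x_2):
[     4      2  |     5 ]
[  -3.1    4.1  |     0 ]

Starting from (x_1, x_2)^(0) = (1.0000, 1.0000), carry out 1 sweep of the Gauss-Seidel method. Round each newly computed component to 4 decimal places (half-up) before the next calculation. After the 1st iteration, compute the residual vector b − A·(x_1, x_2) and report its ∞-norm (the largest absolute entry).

0.8658

Iteration 1:
  x_1 = (5 - (2)·1.0000) / (4) = 0.7500
  x_2 = (0 - (-3.1)·0.7500) / (4.1) = 0.5671
Residual b − A·x = (0.8658, -0.0001); ∞-norm = 0.8658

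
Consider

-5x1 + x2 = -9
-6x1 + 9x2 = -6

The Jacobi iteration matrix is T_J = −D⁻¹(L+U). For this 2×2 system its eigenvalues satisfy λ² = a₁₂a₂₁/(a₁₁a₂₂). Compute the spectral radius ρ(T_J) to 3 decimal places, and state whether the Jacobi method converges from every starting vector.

0.365

a₁₂a₂₁/(a₁₁a₂₂) = (1)·(-6) / ((-5)·(9)) = 0.133333
ρ = √|0.133333| = √0.133333 = 0.365
ρ < 1, so Jacobi converges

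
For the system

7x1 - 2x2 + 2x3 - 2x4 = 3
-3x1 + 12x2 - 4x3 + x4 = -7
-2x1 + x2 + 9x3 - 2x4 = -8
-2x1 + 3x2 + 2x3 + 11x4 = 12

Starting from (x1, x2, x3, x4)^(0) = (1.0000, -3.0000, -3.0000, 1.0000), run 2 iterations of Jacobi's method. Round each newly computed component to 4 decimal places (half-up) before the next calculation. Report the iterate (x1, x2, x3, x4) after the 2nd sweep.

Iteration 1:
  x1 = (3 - (-2)·-3.0000 - (2)·-3.0000 - (-2)·1.0000) / (7) = 0.7143
  x2 = (-7 - (-3)·1.0000 - (-4)·-3.0000 - (1)·1.0000) / (12) = -1.4167
  x3 = (-8 - (-2)·1.0000 - (1)·-3.0000 - (-2)·1.0000) / (9) = -0.1111
  x4 = (12 - (-2)·1.0000 - (3)·-3.0000 - (2)·-3.0000) / (11) = 2.6364
Iteration 2:
  x1 = (3 - (-2)·-1.4167 - (2)·-0.1111 - (-2)·2.6364) / (7) = 0.8088
  x2 = (-7 - (-3)·0.7143 - (-4)·-0.1111 - (1)·2.6364) / (12) = -0.6615
  x3 = (-8 - (-2)·0.7143 - (1)·-1.4167 - (-2)·2.6364) / (9) = 0.0131
  x4 = (12 - (-2)·0.7143 - (3)·-1.4167 - (2)·-0.1111) / (11) = 1.6274

(0.8088, -0.6615, 0.0131, 1.6274)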